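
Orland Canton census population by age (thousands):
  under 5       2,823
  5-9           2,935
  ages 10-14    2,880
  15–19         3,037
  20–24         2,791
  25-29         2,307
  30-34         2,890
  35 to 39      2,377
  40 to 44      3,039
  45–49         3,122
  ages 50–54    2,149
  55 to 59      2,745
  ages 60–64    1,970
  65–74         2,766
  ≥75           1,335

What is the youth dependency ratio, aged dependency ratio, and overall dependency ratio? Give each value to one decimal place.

Youth dependency ratio: 32.7
Old-age dependency ratio: 15.5
Total dependency ratio: 48.2

0–14: 2,823 + 2,935 + 2,880 = 8,638
15–64: 3,037 + 2,791 + 2,307 + 2,890 + 2,377 + 3,039 + 3,122 + 2,149 + 2,745 + 1,970 = 26,427
65+: 2,766 + 1,335 = 4,101
Youth dependency ratio = 8,638 / 26,427 × 100 = 32.7
Old-age dependency ratio = 4,101 / 26,427 × 100 = 15.5
Total dependency ratio = (8,638 + 4,101) / 26,427 × 100 = 12,739 / 26,427 × 100 = 48.2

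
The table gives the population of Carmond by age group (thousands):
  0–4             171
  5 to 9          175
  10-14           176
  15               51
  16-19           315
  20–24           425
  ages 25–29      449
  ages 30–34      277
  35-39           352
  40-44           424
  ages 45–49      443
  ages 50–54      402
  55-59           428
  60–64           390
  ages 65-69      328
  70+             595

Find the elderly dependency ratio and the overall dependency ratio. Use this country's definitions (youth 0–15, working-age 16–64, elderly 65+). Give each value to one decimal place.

Old-age dependency ratio: 23.6
Total dependency ratio: 38.3

0–15: 171 + 175 + 176 + 51 = 573
16–64: 315 + 425 + 449 + 277 + 352 + 424 + 443 + 402 + 428 + 390 = 3 905
65+: 328 + 595 = 923
Old-age dependency ratio = 923 / 3 905 × 100 = 23.6
Total dependency ratio = (573 + 923) / 3 905 × 100 = 1 496 / 3 905 × 100 = 38.3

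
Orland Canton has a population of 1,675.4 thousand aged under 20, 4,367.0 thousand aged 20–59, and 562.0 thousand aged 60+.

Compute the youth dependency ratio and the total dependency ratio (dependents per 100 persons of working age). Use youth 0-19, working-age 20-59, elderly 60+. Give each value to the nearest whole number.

Youth dependency ratio = 1,675.4 / 4,367.0 × 100 = 38
Total dependency ratio = (1,675.4 + 562.0) / 4,367.0 × 100 = 2,237.4 / 4,367.0 × 100 = 51

Youth dependency ratio: 38
Total dependency ratio: 51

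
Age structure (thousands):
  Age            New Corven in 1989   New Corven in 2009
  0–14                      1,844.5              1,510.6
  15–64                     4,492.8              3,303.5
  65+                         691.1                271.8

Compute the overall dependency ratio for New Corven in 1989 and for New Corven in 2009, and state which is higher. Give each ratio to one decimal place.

New Corven in 1989: (1,844.5 + 691.1) / 4,492.8 × 100 = 2,535.6 / 4,492.8 × 100 = 56.4
New Corven in 2009: (1,510.6 + 271.8) / 3,303.5 × 100 = 1,782.4 / 3,303.5 × 100 = 54.0

New Corven in 1989: 56.4
New Corven in 2009: 54.0
Higher: New Corven in 1989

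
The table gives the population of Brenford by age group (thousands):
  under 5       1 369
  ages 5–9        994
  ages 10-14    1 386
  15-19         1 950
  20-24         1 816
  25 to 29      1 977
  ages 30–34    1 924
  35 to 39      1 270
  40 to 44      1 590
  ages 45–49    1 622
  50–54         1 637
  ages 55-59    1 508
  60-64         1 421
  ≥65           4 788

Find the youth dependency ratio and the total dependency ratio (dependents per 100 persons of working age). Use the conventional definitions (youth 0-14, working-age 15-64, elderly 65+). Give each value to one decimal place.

Youth dependency ratio: 22.4
Total dependency ratio: 51.1

0–14: 1 369 + 994 + 1 386 = 3 749
15–64: 1 950 + 1 816 + 1 977 + 1 924 + 1 270 + 1 590 + 1 622 + 1 637 + 1 508 + 1 421 = 16 715
65+: 4 788
Youth dependency ratio = 3 749 / 16 715 × 100 = 22.4
Total dependency ratio = (3 749 + 4 788) / 16 715 × 100 = 8 537 / 16 715 × 100 = 51.1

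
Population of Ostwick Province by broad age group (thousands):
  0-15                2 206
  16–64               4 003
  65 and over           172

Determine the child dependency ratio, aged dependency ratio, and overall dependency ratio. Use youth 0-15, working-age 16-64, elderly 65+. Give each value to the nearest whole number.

Youth dependency ratio = 2 206 / 4 003 × 100 = 55
Old-age dependency ratio = 172 / 4 003 × 100 = 4
Total dependency ratio = (2 206 + 172) / 4 003 × 100 = 2 378 / 4 003 × 100 = 59

Youth dependency ratio: 55
Old-age dependency ratio: 4
Total dependency ratio: 59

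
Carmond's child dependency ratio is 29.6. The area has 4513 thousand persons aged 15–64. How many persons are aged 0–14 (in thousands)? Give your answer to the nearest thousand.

Aged 0–14: 1336

Youth dependency ratio = youth / working-age × 100
29.6 = Y / 4513 × 100
⇒ 1336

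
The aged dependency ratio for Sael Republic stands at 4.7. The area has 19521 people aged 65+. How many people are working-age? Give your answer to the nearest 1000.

Old-age dependency ratio = elderly / working-age × 100
4.7 = 19521 / W × 100
⇒ 415000

Working-age: 415000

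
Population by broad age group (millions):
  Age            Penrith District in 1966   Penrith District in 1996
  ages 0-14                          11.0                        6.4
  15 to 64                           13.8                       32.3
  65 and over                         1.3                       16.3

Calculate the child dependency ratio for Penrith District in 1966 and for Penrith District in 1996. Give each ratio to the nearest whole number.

Penrith District in 1966: 11.0 / 13.8 × 100 = 80
Penrith District in 1996: 6.4 / 32.3 × 100 = 20

Penrith District in 1966: 80
Penrith District in 1996: 20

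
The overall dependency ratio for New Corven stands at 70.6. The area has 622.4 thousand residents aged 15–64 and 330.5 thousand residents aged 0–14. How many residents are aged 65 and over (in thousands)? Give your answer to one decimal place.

Aged 65 and over: 108.9

Total dependency ratio = (youth + elderly) / working-age × 100
70.6 = (330.5 + E) / 622.4 × 100
⇒ 108.9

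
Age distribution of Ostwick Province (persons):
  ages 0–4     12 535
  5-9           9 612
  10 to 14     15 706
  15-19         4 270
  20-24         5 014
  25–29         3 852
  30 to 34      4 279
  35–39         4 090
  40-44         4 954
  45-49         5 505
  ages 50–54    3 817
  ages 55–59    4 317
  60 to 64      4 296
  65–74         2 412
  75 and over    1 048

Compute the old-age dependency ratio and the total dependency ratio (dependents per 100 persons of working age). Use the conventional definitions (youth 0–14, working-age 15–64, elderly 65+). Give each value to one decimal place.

Old-age dependency ratio: 7.8
Total dependency ratio: 93.1

0–14: 12 535 + 9 612 + 15 706 = 37 853
15–64: 4 270 + 5 014 + 3 852 + 4 279 + 4 090 + 4 954 + 5 505 + 3 817 + 4 317 + 4 296 = 44 394
65+: 2 412 + 1 048 = 3 460
Old-age dependency ratio = 3 460 / 44 394 × 100 = 7.8
Total dependency ratio = (37 853 + 3 460) / 44 394 × 100 = 41 313 / 44 394 × 100 = 93.1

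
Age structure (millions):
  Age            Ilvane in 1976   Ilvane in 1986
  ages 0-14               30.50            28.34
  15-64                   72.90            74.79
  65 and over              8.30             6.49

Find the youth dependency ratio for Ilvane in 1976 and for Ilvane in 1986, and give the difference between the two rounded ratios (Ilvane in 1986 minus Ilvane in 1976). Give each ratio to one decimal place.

Ilvane in 1976: 41.8
Ilvane in 1986: 37.9
Difference: -3.9

Ilvane in 1976: 30.50 / 72.90 × 100 = 41.8
Ilvane in 1986: 28.34 / 74.79 × 100 = 37.9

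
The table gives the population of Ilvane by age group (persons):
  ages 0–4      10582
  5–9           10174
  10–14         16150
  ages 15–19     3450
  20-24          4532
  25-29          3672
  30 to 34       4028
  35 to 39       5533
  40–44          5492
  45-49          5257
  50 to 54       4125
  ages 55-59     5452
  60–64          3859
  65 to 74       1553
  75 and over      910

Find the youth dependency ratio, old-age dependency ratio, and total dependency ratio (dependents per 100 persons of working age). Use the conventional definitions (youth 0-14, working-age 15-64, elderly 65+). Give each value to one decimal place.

Youth dependency ratio: 81.3
Old-age dependency ratio: 5.4
Total dependency ratio: 86.7

0–14: 10582 + 10174 + 16150 = 36906
15–64: 3450 + 4532 + 3672 + 4028 + 5533 + 5492 + 5257 + 4125 + 5452 + 3859 = 45400
65+: 1553 + 910 = 2463
Youth dependency ratio = 36906 / 45400 × 100 = 81.3
Old-age dependency ratio = 2463 / 45400 × 100 = 5.4
Total dependency ratio = (36906 + 2463) / 45400 × 100 = 39369 / 45400 × 100 = 86.7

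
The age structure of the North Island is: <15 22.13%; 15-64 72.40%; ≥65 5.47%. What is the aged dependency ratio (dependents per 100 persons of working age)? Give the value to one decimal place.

Old-age dependency ratio = 5.47 / 72.40 × 100 = 7.6

Old-age dependency ratio: 7.6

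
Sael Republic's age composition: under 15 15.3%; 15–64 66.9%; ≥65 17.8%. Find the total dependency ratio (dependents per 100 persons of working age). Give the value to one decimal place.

Total dependency ratio = (15.3 + 17.8) / 66.9 × 100 = 33.1 / 66.9 × 100 = 49.5

Total dependency ratio: 49.5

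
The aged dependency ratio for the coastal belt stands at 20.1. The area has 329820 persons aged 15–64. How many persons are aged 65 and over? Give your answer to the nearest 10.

Old-age dependency ratio = elderly / working-age × 100
20.1 = E / 329820 × 100
⇒ 66290

Aged 65 and over: 66290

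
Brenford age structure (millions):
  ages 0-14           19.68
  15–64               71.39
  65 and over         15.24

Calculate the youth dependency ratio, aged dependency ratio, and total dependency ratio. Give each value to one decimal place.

Youth dependency ratio = 19.68 / 71.39 × 100 = 27.6
Old-age dependency ratio = 15.24 / 71.39 × 100 = 21.3
Total dependency ratio = (19.68 + 15.24) / 71.39 × 100 = 34.92 / 71.39 × 100 = 48.9

Youth dependency ratio: 27.6
Old-age dependency ratio: 21.3
Total dependency ratio: 48.9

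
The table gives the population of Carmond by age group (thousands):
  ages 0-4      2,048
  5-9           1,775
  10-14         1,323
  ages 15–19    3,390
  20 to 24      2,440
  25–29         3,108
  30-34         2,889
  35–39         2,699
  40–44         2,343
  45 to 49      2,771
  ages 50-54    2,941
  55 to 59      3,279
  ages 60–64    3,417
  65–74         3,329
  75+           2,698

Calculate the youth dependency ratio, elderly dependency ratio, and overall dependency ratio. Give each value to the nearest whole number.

0–14: 2,048 + 1,775 + 1,323 = 5,146
15–64: 3,390 + 2,440 + 3,108 + 2,889 + 2,699 + 2,343 + 2,771 + 2,941 + 3,279 + 3,417 = 29,277
65+: 3,329 + 2,698 = 6,027
Youth dependency ratio = 5,146 / 29,277 × 100 = 18
Old-age dependency ratio = 6,027 / 29,277 × 100 = 21
Total dependency ratio = (5,146 + 6,027) / 29,277 × 100 = 11,173 / 29,277 × 100 = 38

Youth dependency ratio: 18
Old-age dependency ratio: 21
Total dependency ratio: 38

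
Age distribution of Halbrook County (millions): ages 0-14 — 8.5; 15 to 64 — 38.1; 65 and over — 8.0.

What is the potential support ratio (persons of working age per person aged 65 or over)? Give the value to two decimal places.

Potential support ratio: 4.76

Potential support ratio = 38.1 / 8.0 = 4.76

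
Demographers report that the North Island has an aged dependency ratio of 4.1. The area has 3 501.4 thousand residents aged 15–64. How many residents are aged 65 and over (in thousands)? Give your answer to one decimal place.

Aged 65 and over: 143.6

Old-age dependency ratio = elderly / working-age × 100
4.1 = E / 3 501.4 × 100
⇒ 143.6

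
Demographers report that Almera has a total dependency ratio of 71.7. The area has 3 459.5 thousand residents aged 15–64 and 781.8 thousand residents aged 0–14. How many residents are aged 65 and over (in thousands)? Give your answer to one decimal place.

Total dependency ratio = (youth + elderly) / working-age × 100
71.7 = (781.8 + E) / 3 459.5 × 100
⇒ 1 698.7

Aged 65 and over: 1 698.7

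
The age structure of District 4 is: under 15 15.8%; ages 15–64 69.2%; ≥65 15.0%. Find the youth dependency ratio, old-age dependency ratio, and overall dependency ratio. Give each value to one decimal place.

Youth dependency ratio = 15.8 / 69.2 × 100 = 22.8
Old-age dependency ratio = 15.0 / 69.2 × 100 = 21.7
Total dependency ratio = (15.8 + 15.0) / 69.2 × 100 = 30.8 / 69.2 × 100 = 44.5

Youth dependency ratio: 22.8
Old-age dependency ratio: 21.7
Total dependency ratio: 44.5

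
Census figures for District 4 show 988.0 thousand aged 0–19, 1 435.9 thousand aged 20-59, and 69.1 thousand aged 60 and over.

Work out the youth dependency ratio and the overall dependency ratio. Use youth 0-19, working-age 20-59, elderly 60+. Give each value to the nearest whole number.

Youth dependency ratio: 69
Total dependency ratio: 74

Youth dependency ratio = 988.0 / 1 435.9 × 100 = 69
Total dependency ratio = (988.0 + 69.1) / 1 435.9 × 100 = 1 057.1 / 1 435.9 × 100 = 74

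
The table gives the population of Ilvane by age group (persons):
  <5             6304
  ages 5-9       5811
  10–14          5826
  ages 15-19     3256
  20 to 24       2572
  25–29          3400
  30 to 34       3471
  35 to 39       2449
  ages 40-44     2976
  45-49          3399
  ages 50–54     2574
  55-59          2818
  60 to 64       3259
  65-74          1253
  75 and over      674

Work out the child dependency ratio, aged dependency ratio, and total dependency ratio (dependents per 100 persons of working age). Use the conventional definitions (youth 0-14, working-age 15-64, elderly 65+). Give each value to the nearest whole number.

0–14: 6304 + 5811 + 5826 = 17941
15–64: 3256 + 2572 + 3400 + 3471 + 2449 + 2976 + 3399 + 2574 + 2818 + 3259 = 30174
65+: 1253 + 674 = 1927
Youth dependency ratio = 17941 / 30174 × 100 = 59
Old-age dependency ratio = 1927 / 30174 × 100 = 6
Total dependency ratio = (17941 + 1927) / 30174 × 100 = 19868 / 30174 × 100 = 66

Youth dependency ratio: 59
Old-age dependency ratio: 6
Total dependency ratio: 66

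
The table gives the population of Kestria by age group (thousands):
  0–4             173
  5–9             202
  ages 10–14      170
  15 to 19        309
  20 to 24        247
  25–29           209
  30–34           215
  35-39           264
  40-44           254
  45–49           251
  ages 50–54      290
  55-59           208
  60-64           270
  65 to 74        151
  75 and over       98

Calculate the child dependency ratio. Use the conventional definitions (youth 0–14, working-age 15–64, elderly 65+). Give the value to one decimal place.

0–14: 173 + 202 + 170 = 545
15–64: 309 + 247 + 209 + 215 + 264 + 254 + 251 + 290 + 208 + 270 = 2517
65+: 151 + 98 = 249
Youth dependency ratio = 545 / 2517 × 100 = 21.7

Youth dependency ratio: 21.7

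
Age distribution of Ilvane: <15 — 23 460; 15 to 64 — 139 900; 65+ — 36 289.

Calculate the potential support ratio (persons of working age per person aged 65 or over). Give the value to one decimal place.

Potential support ratio: 3.9

Potential support ratio = 139 900 / 36 289 = 3.9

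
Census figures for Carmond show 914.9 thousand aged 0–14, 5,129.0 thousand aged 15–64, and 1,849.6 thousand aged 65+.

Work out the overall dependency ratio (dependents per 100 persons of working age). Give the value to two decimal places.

Total dependency ratio: 53.90

Total dependency ratio = (914.9 + 1,849.6) / 5,129.0 × 100 = 2,764.5 / 5,129.0 × 100 = 53.90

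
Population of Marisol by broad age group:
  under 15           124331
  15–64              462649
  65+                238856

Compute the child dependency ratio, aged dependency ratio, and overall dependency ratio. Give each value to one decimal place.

Youth dependency ratio = 124331 / 462649 × 100 = 26.9
Old-age dependency ratio = 238856 / 462649 × 100 = 51.6
Total dependency ratio = (124331 + 238856) / 462649 × 100 = 363187 / 462649 × 100 = 78.5

Youth dependency ratio: 26.9
Old-age dependency ratio: 51.6
Total dependency ratio: 78.5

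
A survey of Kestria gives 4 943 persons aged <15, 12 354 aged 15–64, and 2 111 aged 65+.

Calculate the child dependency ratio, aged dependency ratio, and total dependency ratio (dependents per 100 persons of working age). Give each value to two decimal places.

Youth dependency ratio: 40.01
Old-age dependency ratio: 17.09
Total dependency ratio: 57.10

Youth dependency ratio = 4 943 / 12 354 × 100 = 40.01
Old-age dependency ratio = 2 111 / 12 354 × 100 = 17.09
Total dependency ratio = (4 943 + 2 111) / 12 354 × 100 = 7 054 / 12 354 × 100 = 57.10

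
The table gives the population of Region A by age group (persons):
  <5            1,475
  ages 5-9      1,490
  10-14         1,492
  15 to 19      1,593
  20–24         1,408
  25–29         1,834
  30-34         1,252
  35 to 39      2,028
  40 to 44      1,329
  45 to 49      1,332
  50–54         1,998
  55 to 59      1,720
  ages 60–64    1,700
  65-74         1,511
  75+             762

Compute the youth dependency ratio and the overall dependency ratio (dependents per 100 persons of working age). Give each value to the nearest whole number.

Youth dependency ratio: 28
Total dependency ratio: 42

0–14: 1,475 + 1,490 + 1,492 = 4,457
15–64: 1,593 + 1,408 + 1,834 + 1,252 + 2,028 + 1,329 + 1,332 + 1,998 + 1,720 + 1,700 = 16,194
65+: 1,511 + 762 = 2,273
Youth dependency ratio = 4,457 / 16,194 × 100 = 28
Total dependency ratio = (4,457 + 2,273) / 16,194 × 100 = 6,730 / 16,194 × 100 = 42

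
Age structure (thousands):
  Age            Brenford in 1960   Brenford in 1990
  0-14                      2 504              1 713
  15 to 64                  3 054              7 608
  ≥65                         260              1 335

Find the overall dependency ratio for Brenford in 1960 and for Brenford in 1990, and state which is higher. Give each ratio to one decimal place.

Brenford in 1960: 90.5
Brenford in 1990: 40.1
Higher: Brenford in 1960

Brenford in 1960: (2 504 + 260) / 3 054 × 100 = 2 764 / 3 054 × 100 = 90.5
Brenford in 1990: (1 713 + 1 335) / 7 608 × 100 = 3 048 / 7 608 × 100 = 40.1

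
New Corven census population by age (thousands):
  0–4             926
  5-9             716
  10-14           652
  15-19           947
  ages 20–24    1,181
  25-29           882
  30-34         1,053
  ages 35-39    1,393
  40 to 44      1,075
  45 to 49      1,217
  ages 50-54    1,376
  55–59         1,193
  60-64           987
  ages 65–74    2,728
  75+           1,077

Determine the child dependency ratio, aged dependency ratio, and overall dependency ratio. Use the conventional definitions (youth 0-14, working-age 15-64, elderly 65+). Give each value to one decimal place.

Youth dependency ratio: 20.3
Old-age dependency ratio: 33.7
Total dependency ratio: 54.0

0–14: 926 + 716 + 652 = 2,294
15–64: 947 + 1,181 + 882 + 1,053 + 1,393 + 1,075 + 1,217 + 1,376 + 1,193 + 987 = 11,304
65+: 2,728 + 1,077 = 3,805
Youth dependency ratio = 2,294 / 11,304 × 100 = 20.3
Old-age dependency ratio = 3,805 / 11,304 × 100 = 33.7
Total dependency ratio = (2,294 + 3,805) / 11,304 × 100 = 6,099 / 11,304 × 100 = 54.0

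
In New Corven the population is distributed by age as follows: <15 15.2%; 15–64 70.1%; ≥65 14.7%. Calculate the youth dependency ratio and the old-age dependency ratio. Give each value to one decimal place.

Youth dependency ratio = 15.2 / 70.1 × 100 = 21.7
Old-age dependency ratio = 14.7 / 70.1 × 100 = 21.0

Youth dependency ratio: 21.7
Old-age dependency ratio: 21.0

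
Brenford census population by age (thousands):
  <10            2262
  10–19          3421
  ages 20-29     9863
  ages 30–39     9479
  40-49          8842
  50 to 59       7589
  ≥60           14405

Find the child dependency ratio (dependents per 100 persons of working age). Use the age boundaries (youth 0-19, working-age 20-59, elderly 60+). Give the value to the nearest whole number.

Youth dependency ratio: 16

0–19: 2262 + 3421 = 5683
20–59: 9863 + 9479 + 8842 + 7589 = 35773
60+: 14405
Youth dependency ratio = 5683 / 35773 × 100 = 16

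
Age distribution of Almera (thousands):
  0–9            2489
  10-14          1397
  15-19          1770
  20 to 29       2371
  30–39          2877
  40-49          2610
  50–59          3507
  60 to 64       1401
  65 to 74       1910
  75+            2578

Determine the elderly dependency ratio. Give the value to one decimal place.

Old-age dependency ratio: 30.9

0–14: 2489 + 1397 = 3886
15–64: 1770 + 2371 + 2877 + 2610 + 3507 + 1401 = 14536
65+: 1910 + 2578 = 4488
Old-age dependency ratio = 4488 / 14536 × 100 = 30.9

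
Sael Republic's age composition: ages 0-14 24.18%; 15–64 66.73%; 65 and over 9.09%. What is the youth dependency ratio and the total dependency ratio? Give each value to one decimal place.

Youth dependency ratio: 36.2
Total dependency ratio: 49.9

Youth dependency ratio = 24.18 / 66.73 × 100 = 36.2
Total dependency ratio = (24.18 + 9.09) / 66.73 × 100 = 33.27 / 66.73 × 100 = 49.9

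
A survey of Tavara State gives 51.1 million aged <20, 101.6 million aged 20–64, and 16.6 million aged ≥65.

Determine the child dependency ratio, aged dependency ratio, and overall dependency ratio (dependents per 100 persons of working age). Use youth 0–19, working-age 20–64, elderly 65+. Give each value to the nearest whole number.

Youth dependency ratio = 51.1 / 101.6 × 100 = 50
Old-age dependency ratio = 16.6 / 101.6 × 100 = 16
Total dependency ratio = (51.1 + 16.6) / 101.6 × 100 = 67.7 / 101.6 × 100 = 67

Youth dependency ratio: 50
Old-age dependency ratio: 16
Total dependency ratio: 67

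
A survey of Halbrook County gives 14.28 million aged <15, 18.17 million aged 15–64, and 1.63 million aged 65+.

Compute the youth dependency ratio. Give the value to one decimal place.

Youth dependency ratio = 14.28 / 18.17 × 100 = 78.6

Youth dependency ratio: 78.6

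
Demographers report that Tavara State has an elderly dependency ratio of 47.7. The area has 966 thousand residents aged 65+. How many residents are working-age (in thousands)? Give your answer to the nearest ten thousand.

Old-age dependency ratio = elderly / working-age × 100
47.7 = 966 / W × 100
⇒ 2 030

Working-age: 2 030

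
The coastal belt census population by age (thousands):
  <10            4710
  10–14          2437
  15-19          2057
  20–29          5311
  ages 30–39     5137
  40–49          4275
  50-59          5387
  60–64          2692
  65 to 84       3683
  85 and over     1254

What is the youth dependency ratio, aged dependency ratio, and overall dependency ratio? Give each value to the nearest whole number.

Youth dependency ratio: 29
Old-age dependency ratio: 20
Total dependency ratio: 49

0–14: 4710 + 2437 = 7147
15–64: 2057 + 5311 + 5137 + 4275 + 5387 + 2692 = 24859
65+: 3683 + 1254 = 4937
Youth dependency ratio = 7147 / 24859 × 100 = 29
Old-age dependency ratio = 4937 / 24859 × 100 = 20
Total dependency ratio = (7147 + 4937) / 24859 × 100 = 12084 / 24859 × 100 = 49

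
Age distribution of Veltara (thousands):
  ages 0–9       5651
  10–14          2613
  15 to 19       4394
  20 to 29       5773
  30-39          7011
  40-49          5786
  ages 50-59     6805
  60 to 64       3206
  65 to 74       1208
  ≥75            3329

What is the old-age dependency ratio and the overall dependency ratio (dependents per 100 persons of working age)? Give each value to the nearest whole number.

0–14: 5651 + 2613 = 8264
15–64: 4394 + 5773 + 7011 + 5786 + 6805 + 3206 = 32975
65+: 1208 + 3329 = 4537
Old-age dependency ratio = 4537 / 32975 × 100 = 14
Total dependency ratio = (8264 + 4537) / 32975 × 100 = 12801 / 32975 × 100 = 39

Old-age dependency ratio: 14
Total dependency ratio: 39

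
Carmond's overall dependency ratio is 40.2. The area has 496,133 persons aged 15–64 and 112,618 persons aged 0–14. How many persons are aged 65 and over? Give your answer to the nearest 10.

Aged 65 and over: 86,830

Total dependency ratio = (youth + elderly) / working-age × 100
40.2 = (112,618 + E) / 496,133 × 100
⇒ 86,830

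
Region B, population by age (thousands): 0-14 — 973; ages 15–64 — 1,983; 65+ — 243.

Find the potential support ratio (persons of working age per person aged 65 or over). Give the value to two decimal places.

Potential support ratio = 1,983 / 243 = 8.16

Potential support ratio: 8.16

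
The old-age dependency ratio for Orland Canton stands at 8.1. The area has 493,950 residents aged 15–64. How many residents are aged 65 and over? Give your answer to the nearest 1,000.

Aged 65 and over: 40,000

Old-age dependency ratio = elderly / working-age × 100
8.1 = E / 493,950 × 100
⇒ 40,000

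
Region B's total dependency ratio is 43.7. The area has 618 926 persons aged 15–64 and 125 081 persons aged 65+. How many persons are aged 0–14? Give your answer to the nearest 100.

Aged 0–14: 145 400

Total dependency ratio = (youth + elderly) / working-age × 100
43.7 = (Y + 125 081) / 618 926 × 100
⇒ 145 400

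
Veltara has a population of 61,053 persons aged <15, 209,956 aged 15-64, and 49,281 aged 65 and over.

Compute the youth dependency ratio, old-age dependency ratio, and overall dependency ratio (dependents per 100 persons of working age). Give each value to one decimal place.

Youth dependency ratio = 61,053 / 209,956 × 100 = 29.1
Old-age dependency ratio = 49,281 / 209,956 × 100 = 23.5
Total dependency ratio = (61,053 + 49,281) / 209,956 × 100 = 110,334 / 209,956 × 100 = 52.6

Youth dependency ratio: 29.1
Old-age dependency ratio: 23.5
Total dependency ratio: 52.6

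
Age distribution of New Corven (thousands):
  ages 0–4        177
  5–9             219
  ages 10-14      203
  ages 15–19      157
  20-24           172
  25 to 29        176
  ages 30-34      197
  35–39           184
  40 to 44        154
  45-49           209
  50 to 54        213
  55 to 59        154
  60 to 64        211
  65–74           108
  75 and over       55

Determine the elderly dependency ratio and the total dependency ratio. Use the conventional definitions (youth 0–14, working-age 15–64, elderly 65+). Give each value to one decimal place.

Old-age dependency ratio: 8.9
Total dependency ratio: 41.7

0–14: 177 + 219 + 203 = 599
15–64: 157 + 172 + 176 + 197 + 184 + 154 + 209 + 213 + 154 + 211 = 1827
65+: 108 + 55 = 163
Old-age dependency ratio = 163 / 1827 × 100 = 8.9
Total dependency ratio = (599 + 163) / 1827 × 100 = 762 / 1827 × 100 = 41.7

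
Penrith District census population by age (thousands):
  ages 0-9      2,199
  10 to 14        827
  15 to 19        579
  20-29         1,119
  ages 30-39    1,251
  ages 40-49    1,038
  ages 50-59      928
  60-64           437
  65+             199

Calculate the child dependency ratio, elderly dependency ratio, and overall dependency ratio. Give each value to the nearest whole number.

Youth dependency ratio: 57
Old-age dependency ratio: 4
Total dependency ratio: 60

0–14: 2,199 + 827 = 3,026
15–64: 579 + 1,119 + 1,251 + 1,038 + 928 + 437 = 5,352
65+: 199
Youth dependency ratio = 3,026 / 5,352 × 100 = 57
Old-age dependency ratio = 199 / 5,352 × 100 = 4
Total dependency ratio = (3,026 + 199) / 5,352 × 100 = 3,225 / 5,352 × 100 = 60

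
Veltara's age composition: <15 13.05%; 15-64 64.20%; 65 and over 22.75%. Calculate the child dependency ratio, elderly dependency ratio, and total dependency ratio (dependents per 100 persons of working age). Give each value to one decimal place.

Youth dependency ratio = 13.05 / 64.20 × 100 = 20.3
Old-age dependency ratio = 22.75 / 64.20 × 100 = 35.4
Total dependency ratio = (13.05 + 22.75) / 64.20 × 100 = 35.80 / 64.20 × 100 = 55.8

Youth dependency ratio: 20.3
Old-age dependency ratio: 35.4
Total dependency ratio: 55.8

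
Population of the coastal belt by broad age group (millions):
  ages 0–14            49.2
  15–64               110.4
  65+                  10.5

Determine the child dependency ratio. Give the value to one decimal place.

Youth dependency ratio = 49.2 / 110.4 × 100 = 44.6

Youth dependency ratio: 44.6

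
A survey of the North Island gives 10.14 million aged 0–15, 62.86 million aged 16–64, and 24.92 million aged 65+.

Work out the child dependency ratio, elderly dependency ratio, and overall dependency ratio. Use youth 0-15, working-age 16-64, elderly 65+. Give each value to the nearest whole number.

Youth dependency ratio = 10.14 / 62.86 × 100 = 16
Old-age dependency ratio = 24.92 / 62.86 × 100 = 40
Total dependency ratio = (10.14 + 24.92) / 62.86 × 100 = 35.06 / 62.86 × 100 = 56

Youth dependency ratio: 16
Old-age dependency ratio: 40
Total dependency ratio: 56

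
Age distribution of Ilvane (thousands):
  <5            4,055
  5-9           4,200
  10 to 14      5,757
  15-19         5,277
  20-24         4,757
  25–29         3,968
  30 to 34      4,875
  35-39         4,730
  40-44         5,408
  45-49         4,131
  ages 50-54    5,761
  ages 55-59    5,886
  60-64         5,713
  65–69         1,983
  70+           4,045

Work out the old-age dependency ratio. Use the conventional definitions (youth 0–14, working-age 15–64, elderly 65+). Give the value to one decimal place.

Old-age dependency ratio: 11.9

0–14: 4,055 + 4,200 + 5,757 = 14,012
15–64: 5,277 + 4,757 + 3,968 + 4,875 + 4,730 + 5,408 + 4,131 + 5,761 + 5,886 + 5,713 = 50,506
65+: 1,983 + 4,045 = 6,028
Old-age dependency ratio = 6,028 / 50,506 × 100 = 11.9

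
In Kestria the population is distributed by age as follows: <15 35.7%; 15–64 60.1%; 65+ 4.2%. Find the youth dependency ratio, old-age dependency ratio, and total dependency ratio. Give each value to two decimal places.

Youth dependency ratio: 59.40
Old-age dependency ratio: 6.99
Total dependency ratio: 66.39

Youth dependency ratio = 35.7 / 60.1 × 100 = 59.40
Old-age dependency ratio = 4.2 / 60.1 × 100 = 6.99
Total dependency ratio = (35.7 + 4.2) / 60.1 × 100 = 39.9 / 60.1 × 100 = 66.39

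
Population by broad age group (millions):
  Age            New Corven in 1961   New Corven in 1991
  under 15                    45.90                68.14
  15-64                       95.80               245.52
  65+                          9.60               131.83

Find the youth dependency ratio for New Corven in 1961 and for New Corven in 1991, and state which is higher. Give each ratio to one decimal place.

New Corven in 1961: 45.90 / 95.80 × 100 = 47.9
New Corven in 1991: 68.14 / 245.52 × 100 = 27.8

New Corven in 1961: 47.9
New Corven in 1991: 27.8
Higher: New Corven in 1961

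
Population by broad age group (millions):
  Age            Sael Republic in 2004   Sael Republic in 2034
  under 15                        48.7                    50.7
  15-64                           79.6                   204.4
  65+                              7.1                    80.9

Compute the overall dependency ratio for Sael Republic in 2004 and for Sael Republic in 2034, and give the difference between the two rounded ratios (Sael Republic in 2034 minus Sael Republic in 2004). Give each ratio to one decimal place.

Sael Republic in 2004: 70.1
Sael Republic in 2034: 64.4
Difference: -5.7

Sael Republic in 2004: (48.7 + 7.1) / 79.6 × 100 = 55.8 / 79.6 × 100 = 70.1
Sael Republic in 2034: (50.7 + 80.9) / 204.4 × 100 = 131.6 / 204.4 × 100 = 64.4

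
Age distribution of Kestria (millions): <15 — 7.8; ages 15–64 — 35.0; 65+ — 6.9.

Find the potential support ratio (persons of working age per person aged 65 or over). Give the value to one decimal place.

Potential support ratio: 5.1

Potential support ratio = 35.0 / 6.9 = 5.1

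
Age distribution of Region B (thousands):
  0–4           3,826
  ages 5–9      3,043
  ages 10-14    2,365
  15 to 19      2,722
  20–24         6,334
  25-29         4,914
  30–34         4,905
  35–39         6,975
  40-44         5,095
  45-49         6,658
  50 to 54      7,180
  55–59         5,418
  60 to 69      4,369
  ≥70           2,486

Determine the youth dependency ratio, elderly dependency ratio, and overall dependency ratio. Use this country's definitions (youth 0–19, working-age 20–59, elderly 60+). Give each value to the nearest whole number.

0–19: 3,826 + 3,043 + 2,365 + 2,722 = 11,956
20–59: 6,334 + 4,914 + 4,905 + 6,975 + 5,095 + 6,658 + 7,180 + 5,418 = 47,479
60+: 4,369 + 2,486 = 6,855
Youth dependency ratio = 11,956 / 47,479 × 100 = 25
Old-age dependency ratio = 6,855 / 47,479 × 100 = 14
Total dependency ratio = (11,956 + 6,855) / 47,479 × 100 = 18,811 / 47,479 × 100 = 40

Youth dependency ratio: 25
Old-age dependency ratio: 14
Total dependency ratio: 40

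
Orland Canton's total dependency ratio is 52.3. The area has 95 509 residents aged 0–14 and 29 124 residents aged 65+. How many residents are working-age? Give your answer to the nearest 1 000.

Working-age: 238 000

Total dependency ratio = (youth + elderly) / working-age × 100
52.3 = (95 509 + 29 124) / W × 100
⇒ 238 000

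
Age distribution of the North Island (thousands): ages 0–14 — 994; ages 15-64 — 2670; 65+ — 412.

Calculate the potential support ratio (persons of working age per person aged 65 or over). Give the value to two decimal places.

Potential support ratio: 6.48

Potential support ratio = 2670 / 412 = 6.48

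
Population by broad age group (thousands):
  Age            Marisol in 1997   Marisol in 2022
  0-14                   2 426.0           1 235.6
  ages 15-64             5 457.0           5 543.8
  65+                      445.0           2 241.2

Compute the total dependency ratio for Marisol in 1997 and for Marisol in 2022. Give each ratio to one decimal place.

Marisol in 1997: (2 426.0 + 445.0) / 5 457.0 × 100 = 2 871.0 / 5 457.0 × 100 = 52.6
Marisol in 2022: (1 235.6 + 2 241.2) / 5 543.8 × 100 = 3 476.8 / 5 543.8 × 100 = 62.7

Marisol in 1997: 52.6
Marisol in 2022: 62.7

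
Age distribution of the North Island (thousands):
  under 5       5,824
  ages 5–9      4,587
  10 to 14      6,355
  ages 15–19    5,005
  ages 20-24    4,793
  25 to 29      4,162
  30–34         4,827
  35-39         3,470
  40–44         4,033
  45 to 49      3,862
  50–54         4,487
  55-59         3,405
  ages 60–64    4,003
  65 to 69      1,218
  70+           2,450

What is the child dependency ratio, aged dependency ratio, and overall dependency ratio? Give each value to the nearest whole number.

Youth dependency ratio: 40
Old-age dependency ratio: 9
Total dependency ratio: 49

0–14: 5,824 + 4,587 + 6,355 = 16,766
15–64: 5,005 + 4,793 + 4,162 + 4,827 + 3,470 + 4,033 + 3,862 + 4,487 + 3,405 + 4,003 = 42,047
65+: 1,218 + 2,450 = 3,668
Youth dependency ratio = 16,766 / 42,047 × 100 = 40
Old-age dependency ratio = 3,668 / 42,047 × 100 = 9
Total dependency ratio = (16,766 + 3,668) / 42,047 × 100 = 20,434 / 42,047 × 100 = 49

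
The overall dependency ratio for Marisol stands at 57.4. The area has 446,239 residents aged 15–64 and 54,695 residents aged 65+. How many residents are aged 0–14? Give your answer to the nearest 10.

Total dependency ratio = (youth + elderly) / working-age × 100
57.4 = (Y + 54,695) / 446,239 × 100
⇒ 201,450

Aged 0–14: 201,450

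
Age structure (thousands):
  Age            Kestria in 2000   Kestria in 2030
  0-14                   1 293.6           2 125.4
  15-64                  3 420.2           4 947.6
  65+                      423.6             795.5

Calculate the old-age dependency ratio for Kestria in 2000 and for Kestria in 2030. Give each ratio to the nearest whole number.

Kestria in 2000: 12
Kestria in 2030: 16

Kestria in 2000: 423.6 / 3 420.2 × 100 = 12
Kestria in 2030: 795.5 / 4 947.6 × 100 = 16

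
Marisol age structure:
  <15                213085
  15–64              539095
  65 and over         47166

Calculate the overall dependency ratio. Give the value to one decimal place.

Total dependency ratio = (213085 + 47166) / 539095 × 100 = 260251 / 539095 × 100 = 48.3

Total dependency ratio: 48.3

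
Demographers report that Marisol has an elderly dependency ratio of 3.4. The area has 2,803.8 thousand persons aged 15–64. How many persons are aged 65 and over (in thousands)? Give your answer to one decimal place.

Aged 65 and over: 95.3

Old-age dependency ratio = elderly / working-age × 100
3.4 = E / 2,803.8 × 100
⇒ 95.3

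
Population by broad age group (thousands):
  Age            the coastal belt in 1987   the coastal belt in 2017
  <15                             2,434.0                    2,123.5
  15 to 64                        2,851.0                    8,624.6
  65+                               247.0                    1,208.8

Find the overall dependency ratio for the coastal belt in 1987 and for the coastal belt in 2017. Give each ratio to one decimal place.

the coastal belt in 1987: 94.0
the coastal belt in 2017: 38.6

the coastal belt in 1987: (2,434.0 + 247.0) / 2,851.0 × 100 = 2,681.0 / 2,851.0 × 100 = 94.0
the coastal belt in 2017: (2,123.5 + 1,208.8) / 8,624.6 × 100 = 3,332.3 / 8,624.6 × 100 = 38.6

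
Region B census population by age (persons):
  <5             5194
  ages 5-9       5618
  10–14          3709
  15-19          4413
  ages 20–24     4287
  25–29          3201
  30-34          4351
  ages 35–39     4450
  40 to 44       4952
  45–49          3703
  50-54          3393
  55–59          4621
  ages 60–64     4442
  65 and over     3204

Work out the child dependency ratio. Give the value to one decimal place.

0–14: 5194 + 5618 + 3709 = 14521
15–64: 4413 + 4287 + 3201 + 4351 + 4450 + 4952 + 3703 + 3393 + 4621 + 4442 = 41813
65+: 3204
Youth dependency ratio = 14521 / 41813 × 100 = 34.7

Youth dependency ratio: 34.7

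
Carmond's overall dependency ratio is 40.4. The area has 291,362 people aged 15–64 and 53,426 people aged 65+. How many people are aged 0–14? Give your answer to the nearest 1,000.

Aged 0–14: 64,000

Total dependency ratio = (youth + elderly) / working-age × 100
40.4 = (Y + 53,426) / 291,362 × 100
⇒ 64,000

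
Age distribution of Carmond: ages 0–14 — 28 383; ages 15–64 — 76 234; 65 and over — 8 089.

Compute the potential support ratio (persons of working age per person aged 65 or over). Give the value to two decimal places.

Potential support ratio: 9.42

Potential support ratio = 76 234 / 8 089 = 9.42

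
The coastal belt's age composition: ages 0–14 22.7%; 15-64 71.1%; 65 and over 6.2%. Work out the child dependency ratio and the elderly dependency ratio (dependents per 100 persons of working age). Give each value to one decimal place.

Youth dependency ratio: 31.9
Old-age dependency ratio: 8.7

Youth dependency ratio = 22.7 / 71.1 × 100 = 31.9
Old-age dependency ratio = 6.2 / 71.1 × 100 = 8.7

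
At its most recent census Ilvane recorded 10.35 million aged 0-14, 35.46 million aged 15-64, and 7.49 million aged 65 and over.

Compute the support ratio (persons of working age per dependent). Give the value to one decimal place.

Support ratio: 2.0

Support ratio = 35.46 / (10.35 + 7.49) = 35.46 / 17.84 = 2.0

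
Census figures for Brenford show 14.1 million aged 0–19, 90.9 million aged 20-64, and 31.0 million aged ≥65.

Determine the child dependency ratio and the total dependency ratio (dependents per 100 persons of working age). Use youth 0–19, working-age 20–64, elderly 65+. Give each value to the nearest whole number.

Youth dependency ratio: 16
Total dependency ratio: 50

Youth dependency ratio = 14.1 / 90.9 × 100 = 16
Total dependency ratio = (14.1 + 31.0) / 90.9 × 100 = 45.1 / 90.9 × 100 = 50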